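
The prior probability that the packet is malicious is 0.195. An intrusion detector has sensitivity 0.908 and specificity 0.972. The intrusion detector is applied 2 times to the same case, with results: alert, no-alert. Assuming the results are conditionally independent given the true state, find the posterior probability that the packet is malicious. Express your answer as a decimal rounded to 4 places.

Let H be the event that the packet is malicious; start with P(H) = 0.195. P('alert'|H) = 0.908, P('alert'|¬H) = 0.028.
Update on result 1 ('alert'): P(H) ← 0.908·0.1950 / (0.908·0.1950 + 0.028·0.8050) = 0.17706/0.19960 = 0.8871.
Update on result 2 ('no-alert'): P(H) ← 0.092·0.8871 / (0.092·0.8871 + 0.972·0.1129) = 0.081611/0.19137 = 0.4264.

Posterior P(H) ≈ 0.4264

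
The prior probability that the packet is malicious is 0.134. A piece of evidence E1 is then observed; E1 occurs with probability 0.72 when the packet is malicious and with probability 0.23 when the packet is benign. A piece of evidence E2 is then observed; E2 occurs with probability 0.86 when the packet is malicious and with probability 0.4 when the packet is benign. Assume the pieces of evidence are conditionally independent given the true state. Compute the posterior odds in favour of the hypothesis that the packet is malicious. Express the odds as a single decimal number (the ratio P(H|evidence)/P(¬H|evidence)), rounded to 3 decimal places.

Prior odds = 0.134/(1−0.134) = 0.15473.
Likelihood ratio for E1 = 0.72/0.23 = 3.1304.
Likelihood ratio for E2 = 0.86/0.4 = 2.1500.
Posterior odds = prior odds × LR₁ × LR₂ = 1.0414.

Posterior odds ≈ 1.041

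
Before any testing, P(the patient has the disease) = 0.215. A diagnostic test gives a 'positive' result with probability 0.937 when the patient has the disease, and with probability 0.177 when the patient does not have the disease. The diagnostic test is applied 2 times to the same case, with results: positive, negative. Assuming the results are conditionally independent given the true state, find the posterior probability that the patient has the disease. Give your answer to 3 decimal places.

Let H be the event that the patient has the disease; start with P(H) = 0.215. P('positive'|H) = 0.937, P('positive'|¬H) = 0.177.
Update on result 1 ('positive'): P(H) ← 0.937·0.2150 / (0.937·0.2150 + 0.177·0.7850) = 0.20145/0.34040 = 0.5918.
Update on result 2 ('negative'): P(H) ← 0.063·0.5918 / (0.063·0.5918 + 0.823·0.4082) = 0.037285/0.37322 = 0.0999.

Posterior P(H) ≈ 0.100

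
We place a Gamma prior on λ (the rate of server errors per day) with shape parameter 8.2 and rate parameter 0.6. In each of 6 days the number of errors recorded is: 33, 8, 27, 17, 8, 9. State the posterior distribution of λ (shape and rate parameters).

The Poisson likelihood adds the total count to the shape and the number of exposure periods to the rate. Here ∑xᵢ = 102 and n = 6, so shape 8.2→110.2 and rate 0.6→6.6.

Posterior: Gamma(shape=110.2, rate=6.6)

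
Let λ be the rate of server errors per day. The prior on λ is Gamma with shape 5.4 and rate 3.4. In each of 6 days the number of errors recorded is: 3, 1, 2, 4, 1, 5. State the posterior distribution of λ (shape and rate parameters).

The Poisson likelihood adds the total count to the shape and the number of exposure periods to the rate. Here ∑xᵢ = 16 and n = 6, so shape 5.4→21.4 and rate 3.4→9.4.

Posterior: Gamma(shape=21.4, rate=9.4)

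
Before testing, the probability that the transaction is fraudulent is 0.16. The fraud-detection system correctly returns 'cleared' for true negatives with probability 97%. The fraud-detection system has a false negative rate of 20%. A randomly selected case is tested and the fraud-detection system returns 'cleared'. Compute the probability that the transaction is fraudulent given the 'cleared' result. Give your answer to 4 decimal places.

P(H | E) ≈ 0.0378

Let H be the event that the transaction is fraudulent. P(H) = 0.16, so P(¬H) = 0.84. With E the 'cleared' result, P(E|H) = 0.2 and P(E|¬H) = 0.97.
P(E) = 0.2·0.16 + 0.97·0.84 = 0.032000 + 0.81480 = 0.84680.
By Bayes' theorem, P(H|E) = 0.032000 / 0.84680 = 0.0378.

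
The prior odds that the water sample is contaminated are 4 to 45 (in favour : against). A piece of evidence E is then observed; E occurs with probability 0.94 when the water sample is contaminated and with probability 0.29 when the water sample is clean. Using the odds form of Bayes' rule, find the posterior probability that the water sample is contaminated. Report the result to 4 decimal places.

Posterior probability ≈ 0.2237

Prior odds = 4/45 = 0.088889. In log-odds, ln(0.088889) = -2.4204.
Add log likelihood ratio: ln(3.2414) = 1.1760.
Posterior log-odds = -1.2444, so posterior odds = exp(-1.2444) = 0.28812. Converting, P(H|E) = 0.28812/1.2881 = 0.2237.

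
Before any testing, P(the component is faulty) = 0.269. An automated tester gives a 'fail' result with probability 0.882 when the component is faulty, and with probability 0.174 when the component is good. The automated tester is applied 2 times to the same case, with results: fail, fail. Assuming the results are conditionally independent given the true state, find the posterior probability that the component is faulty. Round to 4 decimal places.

Let H be the event that the component is faulty; start with P(H) = 0.269. P('fail'|H) = 0.882, P('fail'|¬H) = 0.174.
Update on result 1 ('fail'): P(H) ← 0.882·0.2690 / (0.882·0.2690 + 0.174·0.7310) = 0.23726/0.36445 = 0.6510.
Update on result 2 ('fail'): P(H) ← 0.882·0.6510 / (0.882·0.6510 + 0.174·0.3490) = 0.57418/0.63491 = 0.9044.

Posterior P(H) ≈ 0.9044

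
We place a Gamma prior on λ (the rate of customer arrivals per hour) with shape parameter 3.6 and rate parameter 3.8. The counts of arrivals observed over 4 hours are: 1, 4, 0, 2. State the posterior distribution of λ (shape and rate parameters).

Total count ∑xᵢ = 7 over n = 4 hours.
Gamma is conjugate to the Poisson likelihood: posterior is Gamma(shape = 3.6+7 = 10.6, rate = 3.8+4 = 7.8).

Posterior: Gamma(shape=10.6, rate=7.8)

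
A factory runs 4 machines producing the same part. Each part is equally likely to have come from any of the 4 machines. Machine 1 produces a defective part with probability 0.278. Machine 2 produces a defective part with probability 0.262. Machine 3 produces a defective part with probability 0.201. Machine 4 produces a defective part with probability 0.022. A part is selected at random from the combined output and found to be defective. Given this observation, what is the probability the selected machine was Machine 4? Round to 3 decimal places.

Posterior probability ≈ 0.029

Tabulate prior·likelihood by source: [1] prior 0.25, lik 0.278, product 0.06950; [2] prior 0.25, lik 0.262, product 0.06550; [3] prior 0.25, lik 0.201, product 0.05025; [4] prior 0.25, lik 0.022, product 0.005500.
Normalizing constant = 0.19075; the posterior for Machine 4 is its product over the sum, 0.005500/0.19075 = 0.029.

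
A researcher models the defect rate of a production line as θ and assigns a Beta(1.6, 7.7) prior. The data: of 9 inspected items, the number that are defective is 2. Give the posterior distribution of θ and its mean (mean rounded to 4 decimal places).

Posterior: Beta(3.6, 14.7); mean ≈ 0.1967

The binomial likelihood is conjugate to the Beta prior: with 2 successes and 7 failures, the posterior is Beta(1.6+2, 7.7+7) = Beta(3.6, 14.7).
Posterior mean = α/(α+β) = 3.6/18.3 = 0.1967.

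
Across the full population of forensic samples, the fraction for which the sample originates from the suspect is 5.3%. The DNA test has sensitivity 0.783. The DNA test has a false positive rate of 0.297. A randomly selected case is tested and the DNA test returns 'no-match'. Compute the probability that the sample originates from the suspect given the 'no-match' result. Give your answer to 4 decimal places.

P(H | E) ≈ 0.0170

Write H for 'the sample originates from the suspect'. Prior odds H:¬H = 0.053/0.947 = 0.055966. For the 'no-match' outcome, the likelihood ratio is 0.217/0.703 = 0.30868.
Posterior odds = 0.055966 × 0.30868 = 0.017275, so P(H|E) = 0.017275/(1+0.017275) = 0.0170.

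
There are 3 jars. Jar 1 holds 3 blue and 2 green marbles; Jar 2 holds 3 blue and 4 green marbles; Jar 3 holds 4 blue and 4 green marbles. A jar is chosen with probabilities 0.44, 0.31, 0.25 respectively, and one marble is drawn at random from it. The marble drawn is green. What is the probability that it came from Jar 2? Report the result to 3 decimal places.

Posterior probability ≈ 0.370

P(green|Jar 1) = 0.4; P(green|Jar 2) = 0.5714; P(green|Jar 3) = 0.5.
Prior × likelihood for each source: 0.44·0.4=0.1760, 0.31·0.5714=0.1771, 0.25·0.5=0.1250. Summing gives P(green) = 0.47814.
P(Jar 2 | green) = 0.1771 / 0.47814 = 0.370.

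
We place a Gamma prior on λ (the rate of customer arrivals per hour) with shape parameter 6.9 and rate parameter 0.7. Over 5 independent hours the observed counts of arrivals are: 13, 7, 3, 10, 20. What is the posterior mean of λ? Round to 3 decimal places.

Posterior mean ≈ 10.509

The Poisson likelihood adds the total count to the shape and the number of exposure periods to the rate. Here ∑xᵢ = 53 and n = 5, so shape 6.9→59.9 and rate 0.7→5.7.
E[λ | data] = 59.9/5.7 = 10.509.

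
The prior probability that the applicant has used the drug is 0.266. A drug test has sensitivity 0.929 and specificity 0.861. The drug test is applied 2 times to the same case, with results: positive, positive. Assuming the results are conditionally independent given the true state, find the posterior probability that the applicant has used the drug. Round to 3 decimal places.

Posterior P(H) ≈ 0.942

With H the event that the applicant has used the drug, the joint likelihood of the observed sequence is P(data|H) = 0.929·0.929 = 0.86304 and P(data|¬H) = 0.139·0.139 = 0.019321.
Bayes: P(H|data) = 0.266·0.86304 / (0.266·0.86304 + 0.734·0.019321) = 0.22957/0.24375 = 0.9418.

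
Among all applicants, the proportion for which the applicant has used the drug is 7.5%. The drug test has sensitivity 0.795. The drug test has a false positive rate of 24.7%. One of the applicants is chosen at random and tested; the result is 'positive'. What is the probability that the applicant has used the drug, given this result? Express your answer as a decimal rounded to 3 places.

Let H be the event that the applicant has used the drug. P(H) = 0.075, so P(¬H) = 0.925. With E the 'positive' result, P(E|H) = 0.795 and P(E|¬H) = 0.247.
P(E) = 0.795·0.075 + 0.247·0.925 = 0.059625 + 0.22848 = 0.28810.
By Bayes' theorem, P(H|E) = 0.059625 / 0.28810 = 0.207.

P(H | E) ≈ 0.207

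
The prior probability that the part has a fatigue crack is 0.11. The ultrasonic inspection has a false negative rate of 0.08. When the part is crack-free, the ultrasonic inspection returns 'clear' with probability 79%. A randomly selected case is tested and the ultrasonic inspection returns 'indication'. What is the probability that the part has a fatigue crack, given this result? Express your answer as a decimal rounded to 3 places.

P(H | E) ≈ 0.351

Let H be the event that the part has a fatigue crack. P(H) = 0.11, so P(¬H) = 0.89. With E the 'indication' result, P(E|H) = 0.92 and P(E|¬H) = 0.21.
P(E) = 0.92·0.11 + 0.21·0.89 = 0.10120 + 0.18690 = 0.28810.
By Bayes' theorem, P(H|E) = 0.10120 / 0.28810 = 0.351.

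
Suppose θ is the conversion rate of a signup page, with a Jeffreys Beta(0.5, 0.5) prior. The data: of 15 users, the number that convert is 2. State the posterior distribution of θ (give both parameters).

Posterior: Beta(2.5, 13.5)

Observing 2 successes and 13 failures updates Beta(0.5, 0.5) by adding the success and failure counts to the two shape parameters: α = 0.5+2 = 2.5, β = 0.5+13 = 13.5.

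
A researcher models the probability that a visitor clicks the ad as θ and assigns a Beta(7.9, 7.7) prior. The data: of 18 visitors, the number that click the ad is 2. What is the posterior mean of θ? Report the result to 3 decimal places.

The binomial likelihood is conjugate to the Beta prior: with 2 successes and 16 failures, the posterior is Beta(7.9+2, 7.7+16) = Beta(9.9, 23.7).
E[θ | data] = 9.9/(9.9+23.7) = 0.295.

Posterior mean ≈ 0.295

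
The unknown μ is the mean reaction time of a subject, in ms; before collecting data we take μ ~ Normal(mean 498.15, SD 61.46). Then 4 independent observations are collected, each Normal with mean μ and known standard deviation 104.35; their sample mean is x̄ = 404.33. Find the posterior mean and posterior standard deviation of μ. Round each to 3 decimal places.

Prior precision 1/τ₀² = 1/61.46² = 0.00026474; data precision n/σ² = 4/104.35² = 0.00036735.
Posterior precision = 0.00026474 + 0.00036735 = 0.00063208, giving posterior SD = 1/√0.00063208 = 39.775.
Posterior mean = (0.00026474·498.15 + 0.00036735·404.33) / 0.00063208 = 443.625.

Posterior mean ≈ 443.625; posterior SD ≈ 39.775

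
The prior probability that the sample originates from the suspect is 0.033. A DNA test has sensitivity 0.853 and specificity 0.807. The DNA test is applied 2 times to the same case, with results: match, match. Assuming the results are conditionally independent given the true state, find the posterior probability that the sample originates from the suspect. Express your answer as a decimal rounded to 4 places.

With H the event that the sample originates from the suspect, the joint likelihood of the observed sequence is P(data|H) = 0.853·0.853 = 0.72761 and P(data|¬H) = 0.193·0.193 = 0.037249.
Bayes: P(H|data) = 0.033·0.72761 / (0.033·0.72761 + 0.967·0.037249) = 0.024011/0.060031 = 0.4000.

Posterior P(H) ≈ 0.4000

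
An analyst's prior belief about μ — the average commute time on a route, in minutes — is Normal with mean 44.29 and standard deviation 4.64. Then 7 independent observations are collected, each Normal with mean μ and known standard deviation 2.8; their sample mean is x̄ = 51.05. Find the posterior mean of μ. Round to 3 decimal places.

Posterior mean ≈ 50.716

Prior precision 1/τ₀² = 1/4.64² = 0.0464477; data precision n/σ² = 7/2.8² = 0.892857.
Posterior precision = 0.0464477 + 0.892857 = 0.939305.
Posterior mean = (0.0464477·44.29 + 0.892857·51.05) / 0.939305 = 50.716.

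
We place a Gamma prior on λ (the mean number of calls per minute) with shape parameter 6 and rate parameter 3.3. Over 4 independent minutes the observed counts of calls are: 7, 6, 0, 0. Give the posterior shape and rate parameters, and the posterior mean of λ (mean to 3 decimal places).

Posterior: Gamma(shape=19, rate=7.3); mean ≈ 2.603

The Poisson likelihood adds the total count to the shape and the number of exposure periods to the rate. Here ∑xᵢ = 13 and n = 4, so shape 6→19 and rate 3.3→7.3.
E[λ | data] = 19/7.3 = 2.603.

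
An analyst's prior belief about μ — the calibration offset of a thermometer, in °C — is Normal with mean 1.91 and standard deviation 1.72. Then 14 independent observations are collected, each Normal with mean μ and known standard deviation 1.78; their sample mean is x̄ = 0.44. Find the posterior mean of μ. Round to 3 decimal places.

Prior precision 1/τ₀² = 1/1.72² = 0.338021; data precision n/σ² = 14/1.78² = 4.41863.
Posterior precision = 0.338021 + 4.41863 = 4.75665.
Posterior mean = (0.338021·1.91 + 4.41863·0.44) / 4.75665 = 0.544.

Posterior mean ≈ 0.544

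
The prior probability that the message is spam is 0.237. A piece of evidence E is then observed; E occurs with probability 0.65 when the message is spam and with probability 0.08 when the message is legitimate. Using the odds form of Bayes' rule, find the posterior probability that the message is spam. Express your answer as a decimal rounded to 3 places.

Prior odds = 0.237/(1−0.237) = 0.31062. In log-odds, ln(0.31062) = -1.1692.
Add log likelihood ratio: ln(8.1250) = 2.0949.
Posterior log-odds = 0.92575, so posterior odds = exp(0.92575) = 2.5238. Converting, P(H|E) = 2.5238/3.5238 = 0.716.

Posterior probability ≈ 0.716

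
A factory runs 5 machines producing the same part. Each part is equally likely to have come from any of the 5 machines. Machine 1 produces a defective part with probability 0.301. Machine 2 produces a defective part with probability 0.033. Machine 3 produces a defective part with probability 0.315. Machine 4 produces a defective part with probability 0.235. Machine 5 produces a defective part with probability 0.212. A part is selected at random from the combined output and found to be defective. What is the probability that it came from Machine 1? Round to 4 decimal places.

P(defective|M1) = 0.301; P(defective|M2) = 0.033; P(defective|M3) = 0.315; P(defective|M4) = 0.235; P(defective|M5) = 0.212.
Prior × likelihood for each source: 0.2·0.301=0.06020, 0.2·0.033=0.006600, 0.2·0.315=0.06300, 0.2·0.235=0.04700, 0.2·0.212=0.04240. Summing gives P(defective) = 0.21920.
P(Machine 1 | defective) = 0.06020 / 0.21920 = 0.2746.

Posterior probability ≈ 0.2746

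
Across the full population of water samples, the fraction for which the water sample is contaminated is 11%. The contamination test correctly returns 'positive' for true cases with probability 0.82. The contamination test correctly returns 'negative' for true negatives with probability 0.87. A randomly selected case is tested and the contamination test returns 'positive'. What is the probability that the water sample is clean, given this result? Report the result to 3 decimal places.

P(¬H | E) ≈ 0.562

Let H be the event that the water sample is contaminated. P(H) = 0.11, so P(¬H) = 0.89. With E the 'positive' result, P(E|H) = 0.82 and P(E|¬H) = 0.13.
P(E) = 0.82·0.11 + 0.13·0.89 = 0.090200 + 0.11570 = 0.20590.
By Bayes' theorem, P(H|E) = 0.090200 / 0.20590 = 0.438. Hence P(¬H|E) = 1 − 0.438 = 0.562.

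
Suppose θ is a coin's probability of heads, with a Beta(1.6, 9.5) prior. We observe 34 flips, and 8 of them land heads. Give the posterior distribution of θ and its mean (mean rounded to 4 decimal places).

The binomial likelihood is conjugate to the Beta prior: with 8 successes and 26 failures, the posterior is Beta(1.6+8, 9.5+26) = Beta(9.6, 35.5).
E[θ | data] = 9.6/(9.6+35.5) = 0.2129.

Posterior: Beta(9.6, 35.5); mean ≈ 0.2129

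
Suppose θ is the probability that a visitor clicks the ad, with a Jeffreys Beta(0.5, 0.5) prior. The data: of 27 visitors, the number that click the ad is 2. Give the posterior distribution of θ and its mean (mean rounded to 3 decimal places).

Posterior: Beta(2.5, 25.5); mean ≈ 0.089

The binomial likelihood is conjugate to the Beta prior: with 2 successes and 25 failures, the posterior is Beta(0.5+2, 0.5+25) = Beta(2.5, 25.5).
E[θ | data] = 2.5/(2.5+25.5) = 0.089.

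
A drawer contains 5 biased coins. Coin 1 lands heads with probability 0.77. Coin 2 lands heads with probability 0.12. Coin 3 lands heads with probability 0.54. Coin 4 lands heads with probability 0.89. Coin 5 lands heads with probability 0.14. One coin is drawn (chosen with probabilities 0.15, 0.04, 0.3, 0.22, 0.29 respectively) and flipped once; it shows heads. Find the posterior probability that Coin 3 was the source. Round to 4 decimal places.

Tabulate prior·likelihood by source: [1] prior 0.15, lik 0.77, product 0.1155; [2] prior 0.04, lik 0.12, product 0.004800; [3] prior 0.3, lik 0.54, product 0.1620; [4] prior 0.22, lik 0.89, product 0.1958; [5] prior 0.29, lik 0.14, product 0.04060.
Normalizing constant = 0.51870; the posterior for Coin 3 is its product over the sum, 0.1620/0.51870 = 0.3123.

Posterior probability ≈ 0.3123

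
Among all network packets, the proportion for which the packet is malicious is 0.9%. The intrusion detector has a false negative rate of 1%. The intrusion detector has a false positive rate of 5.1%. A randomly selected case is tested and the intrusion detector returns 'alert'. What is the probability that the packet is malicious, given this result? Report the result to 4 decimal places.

P(H | E) ≈ 0.1499

Let H be the event that the packet is malicious. P(H) = 0.009, so P(¬H) = 0.991. With E the 'alert' result, P(E|H) = 0.99 and P(E|¬H) = 0.051.
P(E) = 0.99·0.009 + 0.051·0.991 = 0.0089100 + 0.050541 = 0.059451.
By Bayes' theorem, P(H|E) = 0.0089100 / 0.059451 = 0.1499.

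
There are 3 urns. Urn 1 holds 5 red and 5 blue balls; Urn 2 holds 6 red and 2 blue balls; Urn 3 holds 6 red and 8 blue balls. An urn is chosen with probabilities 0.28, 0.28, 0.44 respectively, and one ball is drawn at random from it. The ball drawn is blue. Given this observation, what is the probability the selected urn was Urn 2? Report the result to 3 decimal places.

P(blue|Urn 1) = 0.5; P(blue|Urn 2) = 0.25; P(blue|Urn 3) = 0.5714.
Prior × likelihood for each source: 0.28·0.5=0.1400, 0.28·0.25=0.07000, 0.44·0.5714=0.2514. Summing gives P(blue) = 0.46143.
P(Urn 2 | blue) = 0.07000 / 0.46143 = 0.152.

Posterior probability ≈ 0.152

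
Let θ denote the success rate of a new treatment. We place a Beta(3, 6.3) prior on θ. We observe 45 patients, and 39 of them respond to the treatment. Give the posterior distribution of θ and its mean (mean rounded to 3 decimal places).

The binomial likelihood is conjugate to the Beta prior: with 39 successes and 6 failures, the posterior is Beta(3+39, 6.3+6) = Beta(42, 12.3).
E[θ | data] = 42/(42+12.3) = 0.773.

Posterior: Beta(42, 12.3); mean ≈ 0.773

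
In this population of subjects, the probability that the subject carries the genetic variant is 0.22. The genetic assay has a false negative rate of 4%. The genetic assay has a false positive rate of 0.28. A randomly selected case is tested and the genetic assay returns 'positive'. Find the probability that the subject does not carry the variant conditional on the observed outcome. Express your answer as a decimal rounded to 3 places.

P(¬H | E) ≈ 0.508

Write H for 'the subject carries the genetic variant'. Prior odds H:¬H = 0.22/0.78 = 0.28205. For the 'positive' outcome, the likelihood ratio is 0.96/0.28 = 3.4286.
Posterior odds = 0.28205 × 3.4286 = 0.96703, so P(H|E) = 0.96703/(1+0.96703) = 0.492. Then P(¬H|E) = 1 − 0.492 = 0.508.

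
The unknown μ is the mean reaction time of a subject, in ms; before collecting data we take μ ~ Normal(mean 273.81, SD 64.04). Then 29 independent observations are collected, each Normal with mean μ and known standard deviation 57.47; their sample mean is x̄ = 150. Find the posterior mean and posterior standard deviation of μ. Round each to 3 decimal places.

Posterior mean ≈ 153.345; posterior SD ≈ 10.527

With known σ, the Normal prior is conjugate. Weight on the data is w = (n/σ²)/(n/σ² + 1/τ₀²) = 0.00878043/(0.00878043+0.00024384) = 0.97298.
Posterior mean = w·x̄ + (1−w)·μ₀ = 0.97298·150 + 0.027020·273.81 = 153.345. Posterior variance = 1/(0.00878043+0.00024384) = 110.812, so SD = 10.527.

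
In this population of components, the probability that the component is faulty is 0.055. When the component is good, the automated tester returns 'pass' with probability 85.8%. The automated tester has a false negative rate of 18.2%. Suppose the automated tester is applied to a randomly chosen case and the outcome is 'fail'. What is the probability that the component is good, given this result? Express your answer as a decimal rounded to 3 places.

P(¬H | E) ≈ 0.749

Let H be the event that the component is faulty. P(H) = 0.055, so P(¬H) = 0.945. With E the 'fail' result, P(E|H) = 0.818 and P(E|¬H) = 0.142.
P(E) = 0.818·0.055 + 0.142·0.945 = 0.044990 + 0.13419 = 0.17918.
By Bayes' theorem, P(H|E) = 0.044990 / 0.17918 = 0.251. Hence P(¬H|E) = 1 − 0.251 = 0.749.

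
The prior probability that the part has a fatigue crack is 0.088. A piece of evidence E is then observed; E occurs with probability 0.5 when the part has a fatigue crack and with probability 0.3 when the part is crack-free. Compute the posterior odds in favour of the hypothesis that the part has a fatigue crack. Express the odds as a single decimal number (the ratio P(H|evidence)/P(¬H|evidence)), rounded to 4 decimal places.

Posterior odds ≈ 0.1608

Prior odds = 0.088/(1−0.088) = 0.096491.
Likelihood ratio for E = 0.5/0.3 = 1.6667.
Posterior odds = prior odds × LR = 0.16082.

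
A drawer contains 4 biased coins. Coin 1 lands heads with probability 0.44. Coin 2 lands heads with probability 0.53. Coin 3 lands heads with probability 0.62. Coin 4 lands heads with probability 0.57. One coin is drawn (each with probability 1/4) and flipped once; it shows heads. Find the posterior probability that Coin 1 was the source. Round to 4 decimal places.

Posterior probability ≈ 0.2037

P(heads|C1) = 0.44; P(heads|C2) = 0.53; P(heads|C3) = 0.62; P(heads|C4) = 0.57.
Prior × likelihood for each source: 0.25·0.44=0.1100, 0.25·0.53=0.1325, 0.25·0.62=0.1550, 0.25·0.57=0.1425. Summing gives P(heads) = 0.54000.
P(Coin 1 | heads) = 0.1100 / 0.54000 = 0.2037.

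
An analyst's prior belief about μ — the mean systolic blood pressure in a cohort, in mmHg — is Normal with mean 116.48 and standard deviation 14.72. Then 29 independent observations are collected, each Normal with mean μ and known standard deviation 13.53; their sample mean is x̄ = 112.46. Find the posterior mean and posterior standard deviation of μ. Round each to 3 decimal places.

Posterior mean ≈ 112.574; posterior SD ≈ 2.477

Prior precision 1/τ₀² = 1/14.72² = 0.00461513; data precision n/σ² = 29/13.53² = 0.158417.
Posterior precision = 0.00461513 + 0.158417 = 0.163032, giving posterior SD = 1/√0.163032 = 2.477.
Posterior mean = (0.00461513·116.48 + 0.158417·112.46) / 0.163032 = 112.574.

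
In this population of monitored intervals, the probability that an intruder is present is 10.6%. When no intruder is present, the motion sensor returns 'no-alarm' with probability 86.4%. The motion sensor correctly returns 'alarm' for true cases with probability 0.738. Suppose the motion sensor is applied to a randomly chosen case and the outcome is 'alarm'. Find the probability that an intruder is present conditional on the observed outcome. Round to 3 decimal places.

Let H be the event that an intruder is present. P(H) = 0.106, so P(¬H) = 0.894. With E the 'alarm' result, P(E|H) = 0.738 and P(E|¬H) = 0.136.
P(E) = 0.738·0.106 + 0.136·0.894 = 0.078228 + 0.12158 = 0.19981.
By Bayes' theorem, P(H|E) = 0.078228 / 0.19981 = 0.392.

P(H | E) ≈ 0.392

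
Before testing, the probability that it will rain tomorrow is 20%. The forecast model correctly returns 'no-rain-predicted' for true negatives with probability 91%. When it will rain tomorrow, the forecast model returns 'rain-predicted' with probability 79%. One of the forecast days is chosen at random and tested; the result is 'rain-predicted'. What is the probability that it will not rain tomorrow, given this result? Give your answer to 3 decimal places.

P(¬H | E) ≈ 0.313

Let H be the event that it will rain tomorrow. P(H) = 0.2, so P(¬H) = 0.8. With E the 'rain-predicted' result, P(E|H) = 0.79 and P(E|¬H) = 0.09.
P(E) = 0.79·0.2 + 0.09·0.8 = 0.15800 + 0.072000 = 0.23000.
By Bayes' theorem, P(H|E) = 0.15800 / 0.23000 = 0.687. Hence P(¬H|E) = 1 − 0.687 = 0.313.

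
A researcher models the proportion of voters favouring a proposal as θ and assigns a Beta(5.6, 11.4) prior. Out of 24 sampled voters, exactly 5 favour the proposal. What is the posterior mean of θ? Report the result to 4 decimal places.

The binomial likelihood is conjugate to the Beta prior: with 5 successes and 19 failures, the posterior is Beta(5.6+5, 11.4+19) = Beta(10.6, 30.4).
Posterior mean = α/(α+β) = 10.6/41 = 0.2585.

Posterior mean ≈ 0.2585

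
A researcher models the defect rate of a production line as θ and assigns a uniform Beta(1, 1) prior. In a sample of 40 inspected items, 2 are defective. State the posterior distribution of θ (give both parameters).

The binomial likelihood is conjugate to the Beta prior: with 2 successes and 38 failures, the posterior is Beta(1+2, 1+38) = Beta(3, 39).

Posterior: Beta(3, 39)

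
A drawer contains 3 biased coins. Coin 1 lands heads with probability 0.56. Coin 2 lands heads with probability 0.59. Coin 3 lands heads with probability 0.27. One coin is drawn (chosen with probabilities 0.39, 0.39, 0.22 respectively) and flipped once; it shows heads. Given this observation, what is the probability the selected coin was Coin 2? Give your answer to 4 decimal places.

Posterior probability ≈ 0.4530

P(heads|C1) = 0.56; P(heads|C2) = 0.59; P(heads|C3) = 0.27.
Prior × likelihood for each source: 0.39·0.56=0.2184, 0.39·0.59=0.2301, 0.22·0.27=0.05940. Summing gives P(heads) = 0.50790.
P(Coin 2 | heads) = 0.2301 / 0.50790 = 0.4530.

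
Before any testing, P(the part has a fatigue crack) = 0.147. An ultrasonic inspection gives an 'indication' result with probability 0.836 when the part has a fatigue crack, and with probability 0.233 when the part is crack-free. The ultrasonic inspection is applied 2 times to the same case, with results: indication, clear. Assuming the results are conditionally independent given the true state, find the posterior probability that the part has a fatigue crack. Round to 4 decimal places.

Posterior P(H) ≈ 0.1168

Let H be the event that the part has a fatigue crack; start with P(H) = 0.147. P('indication'|H) = 0.836, P('indication'|¬H) = 0.233.
Update on result 1 ('indication'): P(H) ← 0.836·0.1470 / (0.836·0.1470 + 0.233·0.8530) = 0.12289/0.32164 = 0.3821.
Update on result 2 ('clear'): P(H) ← 0.164·0.3821 / (0.164·0.3821 + 0.767·0.6179) = 0.062661/0.53661 = 0.1168.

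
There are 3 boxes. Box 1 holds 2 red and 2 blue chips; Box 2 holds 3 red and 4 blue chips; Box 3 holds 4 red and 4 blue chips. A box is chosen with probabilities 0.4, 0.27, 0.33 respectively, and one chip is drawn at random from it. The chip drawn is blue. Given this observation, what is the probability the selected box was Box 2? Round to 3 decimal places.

P(blue|Box 1) = 0.5; P(blue|Box 2) = 0.5714; P(blue|Box 3) = 0.5.
Prior × likelihood for each source: 0.4·0.5=0.2000, 0.27·0.5714=0.1543, 0.33·0.5=0.1650. Summing gives P(blue) = 0.51929.
P(Box 2 | blue) = 0.1543 / 0.51929 = 0.297.

Posterior probability ≈ 0.297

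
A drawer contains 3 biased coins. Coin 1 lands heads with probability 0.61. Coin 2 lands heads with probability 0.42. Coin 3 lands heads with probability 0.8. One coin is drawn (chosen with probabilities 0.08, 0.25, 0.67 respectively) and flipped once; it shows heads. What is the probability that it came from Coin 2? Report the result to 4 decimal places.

Posterior probability ≈ 0.1522

P(heads|C1) = 0.61; P(heads|C2) = 0.42; P(heads|C3) = 0.8.
Prior × likelihood for each source: 0.08·0.61=0.04880, 0.25·0.42=0.1050, 0.67·0.8=0.5360. Summing gives P(heads) = 0.68980.
P(Coin 2 | heads) = 0.1050 / 0.68980 = 0.1522.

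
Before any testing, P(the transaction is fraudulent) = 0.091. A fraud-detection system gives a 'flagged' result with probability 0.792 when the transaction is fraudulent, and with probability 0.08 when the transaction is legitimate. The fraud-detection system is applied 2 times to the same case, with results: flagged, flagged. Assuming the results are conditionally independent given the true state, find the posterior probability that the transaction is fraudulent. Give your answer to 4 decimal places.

Posterior P(H) ≈ 0.9075

Let H be the event that the transaction is fraudulent; start with P(H) = 0.091. P('flagged'|H) = 0.792, P('flagged'|¬H) = 0.08.
Update on result 1 ('flagged'): P(H) ← 0.792·0.0910 / (0.792·0.0910 + 0.08·0.9090) = 0.072072/0.14479 = 0.4978.
Update on result 2 ('flagged'): P(H) ← 0.792·0.4978 / (0.792·0.4978 + 0.08·0.5022) = 0.39423/0.43441 = 0.9075.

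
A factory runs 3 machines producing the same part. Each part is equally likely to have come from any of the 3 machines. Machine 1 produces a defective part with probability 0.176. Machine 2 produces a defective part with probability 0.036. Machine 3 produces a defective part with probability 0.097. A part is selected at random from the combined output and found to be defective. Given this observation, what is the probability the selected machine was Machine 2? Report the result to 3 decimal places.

Tabulate prior·likelihood by source: [1] prior 0.333333, lik 0.176, product 0.05867; [2] prior 0.333333, lik 0.036, product 0.01200; [3] prior 0.333333, lik 0.097, product 0.03233.
Normalizing constant = 0.10300; the posterior for Machine 2 is its product over the sum, 0.01200/0.10300 = 0.117.

Posterior probability ≈ 0.117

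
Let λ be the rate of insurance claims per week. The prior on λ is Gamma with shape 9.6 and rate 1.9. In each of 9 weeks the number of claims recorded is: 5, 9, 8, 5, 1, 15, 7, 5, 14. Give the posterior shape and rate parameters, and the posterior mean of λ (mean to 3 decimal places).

Posterior: Gamma(shape=78.6, rate=10.9); mean ≈ 7.211

The Poisson likelihood adds the total count to the shape and the number of exposure periods to the rate. Here ∑xᵢ = 69 and n = 9, so shape 9.6→78.6 and rate 1.9→10.9.
Posterior mean = shape/rate = 78.6/10.9 = 7.211.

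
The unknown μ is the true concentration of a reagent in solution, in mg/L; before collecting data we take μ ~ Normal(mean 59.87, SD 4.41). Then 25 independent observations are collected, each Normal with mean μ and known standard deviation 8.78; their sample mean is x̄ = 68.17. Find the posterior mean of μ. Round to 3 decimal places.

Posterior mean ≈ 67.034

Prior precision 1/τ₀² = 1/4.41² = 0.0514189; data precision n/σ² = 25/8.78² = 0.324303.
Posterior precision = 0.0514189 + 0.324303 = 0.375722.
Posterior mean = (0.0514189·59.87 + 0.324303·68.17) / 0.375722 = 67.034.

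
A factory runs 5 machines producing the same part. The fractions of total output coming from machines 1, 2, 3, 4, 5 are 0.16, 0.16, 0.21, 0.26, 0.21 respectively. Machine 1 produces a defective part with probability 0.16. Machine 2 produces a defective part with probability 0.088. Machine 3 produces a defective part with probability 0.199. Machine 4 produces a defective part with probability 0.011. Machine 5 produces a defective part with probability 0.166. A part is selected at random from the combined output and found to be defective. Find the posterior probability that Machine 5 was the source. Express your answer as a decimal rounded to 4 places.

Posterior probability ≈ 0.2925

P(defective|M1) = 0.16; P(defective|M2) = 0.088; P(defective|M3) = 0.199; P(defective|M4) = 0.011; P(defective|M5) = 0.166.
Prior × likelihood for each source: 0.16·0.16=0.02560, 0.16·0.088=0.01408, 0.21·0.199=0.04179, 0.26·0.011=0.002860, 0.21·0.166=0.03486. Summing gives P(defective) = 0.11919.
P(Machine 5 | defective) = 0.03486 / 0.11919 = 0.2925.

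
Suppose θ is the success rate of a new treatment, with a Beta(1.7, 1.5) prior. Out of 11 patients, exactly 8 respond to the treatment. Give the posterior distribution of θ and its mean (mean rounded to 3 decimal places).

Posterior: Beta(9.7, 4.5); mean ≈ 0.683

Observing 8 successes and 3 failures updates Beta(1.7, 1.5) by adding the success and failure counts to the two shape parameters: α = 1.7+8 = 9.7, β = 1.5+3 = 4.5.
Posterior mean = α/(α+β) = 9.7/14.2 = 0.683.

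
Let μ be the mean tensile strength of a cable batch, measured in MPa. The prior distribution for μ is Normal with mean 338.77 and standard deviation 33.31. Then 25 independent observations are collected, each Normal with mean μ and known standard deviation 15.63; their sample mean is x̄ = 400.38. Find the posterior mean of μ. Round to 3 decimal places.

Posterior mean ≈ 399.842

With known σ, the Normal prior is conjugate. Weight on the data is w = (n/σ²)/(n/σ² + 1/τ₀²) = 0.102334/(0.102334+0.00090126) = 0.99127.
Posterior mean = w·x̄ + (1−w)·μ₀ = 0.99127·400.38 + 0.0087301·338.77 = 399.842.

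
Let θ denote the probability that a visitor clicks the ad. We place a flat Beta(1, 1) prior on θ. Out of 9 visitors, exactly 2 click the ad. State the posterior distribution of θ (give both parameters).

Posterior: Beta(3, 8)

Observing 2 successes and 7 failures updates Beta(1, 1) by adding the success and failure counts to the two shape parameters: α = 1+2 = 3, β = 1+7 = 8.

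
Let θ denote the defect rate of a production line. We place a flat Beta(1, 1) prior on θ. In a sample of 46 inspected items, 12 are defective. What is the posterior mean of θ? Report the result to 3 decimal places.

Posterior mean ≈ 0.271

Observing 12 successes and 34 failures updates Beta(1, 1) by adding the success and failure counts to the two shape parameters: α = 1+12 = 13, β = 1+34 = 35.
E[θ | data] = 13/(13+35) = 0.271.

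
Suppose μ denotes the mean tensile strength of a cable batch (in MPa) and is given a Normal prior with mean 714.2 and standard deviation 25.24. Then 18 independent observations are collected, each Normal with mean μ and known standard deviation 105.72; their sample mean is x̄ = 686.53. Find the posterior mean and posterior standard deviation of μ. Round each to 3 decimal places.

Posterior mean ≈ 700.188; posterior SD ≈ 17.733

With known σ, the Normal prior is conjugate. Weight on the data is w = (n/σ²)/(n/σ² + 1/τ₀²) = 0.00161049/(0.00161049+0.00156972) = 0.50641.
Posterior mean = w·x̄ + (1−w)·μ₀ = 0.50641·686.53 + 0.49359·714.2 = 700.188. Posterior variance = 1/(0.00161049+0.00156972) = 314.445, so SD = 17.733.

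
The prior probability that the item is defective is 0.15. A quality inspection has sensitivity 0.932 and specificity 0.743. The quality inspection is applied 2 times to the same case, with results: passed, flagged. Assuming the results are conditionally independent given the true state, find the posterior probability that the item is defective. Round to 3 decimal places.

Posterior P(H) ≈ 0.055

With H the event that the item is defective, the joint likelihood of the observed sequence is P(data|H) = 0.068·0.932 = 0.063376 and P(data|¬H) = 0.743·0.257 = 0.19095.
Bayes: P(H|data) = 0.15·0.063376 / (0.15·0.063376 + 0.85·0.19095) = 0.0095064/0.17181 = 0.0553.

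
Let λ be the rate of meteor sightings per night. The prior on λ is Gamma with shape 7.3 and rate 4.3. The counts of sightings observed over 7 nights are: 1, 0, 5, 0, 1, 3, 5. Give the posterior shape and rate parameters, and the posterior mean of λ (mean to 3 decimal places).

Posterior: Gamma(shape=22.3, rate=11.3); mean ≈ 1.973

The Poisson likelihood adds the total count to the shape and the number of exposure periods to the rate. Here ∑xᵢ = 15 and n = 7, so shape 7.3→22.3 and rate 4.3→11.3.
Posterior mean = shape/rate = 22.3/11.3 = 1.973.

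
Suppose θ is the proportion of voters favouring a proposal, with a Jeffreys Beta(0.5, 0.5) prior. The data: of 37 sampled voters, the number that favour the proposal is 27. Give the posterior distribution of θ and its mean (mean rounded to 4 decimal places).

Observing 27 successes and 10 failures updates Beta(0.5, 0.5) by adding the success and failure counts to the two shape parameters: α = 0.5+27 = 27.5, β = 0.5+10 = 10.5.
Posterior mean = α/(α+β) = 27.5/38 = 0.7237.

Posterior: Beta(27.5, 10.5); mean ≈ 0.7237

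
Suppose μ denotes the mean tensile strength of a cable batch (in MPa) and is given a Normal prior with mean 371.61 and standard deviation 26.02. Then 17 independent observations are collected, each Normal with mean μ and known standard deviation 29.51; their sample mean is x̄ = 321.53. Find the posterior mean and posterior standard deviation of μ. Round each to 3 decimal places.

Posterior mean ≈ 325.053; posterior SD ≈ 6.901

Prior precision 1/τ₀² = 1/26.02² = 0.00147702; data precision n/σ² = 17/29.51² = 0.0195214.
Posterior precision = 0.00147702 + 0.0195214 = 0.0209984, giving posterior SD = 1/√0.0209984 = 6.901.
Posterior mean = (0.00147702·371.61 + 0.0195214·321.53) / 0.0209984 = 325.053.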